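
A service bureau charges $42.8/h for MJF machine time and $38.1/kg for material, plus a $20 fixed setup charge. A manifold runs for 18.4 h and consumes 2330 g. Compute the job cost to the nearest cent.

Machine cost = 42.8 × 18.4 = $787.52.
Material cost = 38.1 × 2330/1000, so $88.773.
Adding setup: 787.52 + 88.773 + 20 → 896.293 ≈ $896.29.

$896.29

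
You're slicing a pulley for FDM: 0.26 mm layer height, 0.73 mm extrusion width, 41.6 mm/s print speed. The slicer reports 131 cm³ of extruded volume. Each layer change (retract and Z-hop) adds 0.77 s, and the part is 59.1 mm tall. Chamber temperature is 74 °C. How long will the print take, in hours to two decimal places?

Extrusion cross-section: 0.26 × 0.73 → 0.1898 mm².
Total extruded path = 131000/0.1898 = 690200.2 mm.
Print-move time: 690200.2 / 41.6 → 16591.4 s.
Number of layers: 59.1 / 0.26 → 228 (rounded up).
Layer-change overhead: 228 × 0.77 → 175.56 s.
Total = 16591.4 + 175.56 = 16766.96 s = 4.66 hours.

4.66 hours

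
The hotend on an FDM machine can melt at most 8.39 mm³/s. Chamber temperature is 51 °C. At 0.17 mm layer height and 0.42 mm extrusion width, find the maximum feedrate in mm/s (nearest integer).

118 mm/s

A = 0.17 × 0.42, so 0.0714 mm².
v_max = Q/A = 8.39/0.0714 = 117.51 mm/s → 118 mm/s.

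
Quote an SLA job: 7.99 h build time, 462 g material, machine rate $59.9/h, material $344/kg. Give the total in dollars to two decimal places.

Machine cost: 59.9 × 7.99 → $478.601.
Material cost: 344 × 462/1000 → $158.928.
Total = 478.601 + 158.928 = 637.529 ≈ $637.53.

$637.53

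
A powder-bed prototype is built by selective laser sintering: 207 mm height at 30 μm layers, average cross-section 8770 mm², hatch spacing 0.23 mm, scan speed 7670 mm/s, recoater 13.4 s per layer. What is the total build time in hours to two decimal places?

Number of layers: 207 / 0.03 → 6900 (rounded up).
Hatch length per layer: 8770 / 0.23 → 38130.4 mm.
Per-layer scan time = 38130.4 / 7670, so 4.9714 s.
Time per layer: 4.9714 + 13.4 → 18.3714 s.
Total: 6900 × 18.3714 s = 126762.66 s → 35.21 hours.

35.21 hours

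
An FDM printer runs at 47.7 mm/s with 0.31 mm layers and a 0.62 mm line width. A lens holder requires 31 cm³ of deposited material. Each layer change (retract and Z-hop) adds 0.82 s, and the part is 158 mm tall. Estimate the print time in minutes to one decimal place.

63.3 minutes

Line area = 0.31 × 0.62 = 0.1922 mm².
Total extruded path = 31000/0.1922 = 161290.3 mm.
Extrusion time = 161290.3 / 47.7, so 3381.3 s.
Layer count = ceil(158 / 0.31) = 510.
Layer-change overhead: 510 × 0.82 → 418.2 s.
Altogether 3381.3 + 418.2 = 3799.5 s, i.e. 63.3 minutes.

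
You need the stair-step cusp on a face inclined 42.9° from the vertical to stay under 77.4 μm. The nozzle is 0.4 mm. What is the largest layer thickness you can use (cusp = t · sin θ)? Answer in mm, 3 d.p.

Layer height = cusp / sin(42.9°) = 0.0774 / 0.6807 = 0.114 mm.

0.114 mm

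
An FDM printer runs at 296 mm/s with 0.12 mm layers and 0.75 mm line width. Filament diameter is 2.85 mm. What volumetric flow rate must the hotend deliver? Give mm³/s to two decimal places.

26.64

A: 0.12 × 0.75 → 0.09 mm².
Q = v·A = 296 × 0.09 = 26.64 mm³/s.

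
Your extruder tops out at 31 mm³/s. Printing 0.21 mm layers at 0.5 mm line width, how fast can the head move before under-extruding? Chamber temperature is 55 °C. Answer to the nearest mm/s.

A = 0.21 × 0.5, so 0.105 mm².
v_max = Q/A = 31/0.105 = 295.24 mm/s → 295 mm/s.

295 mm/s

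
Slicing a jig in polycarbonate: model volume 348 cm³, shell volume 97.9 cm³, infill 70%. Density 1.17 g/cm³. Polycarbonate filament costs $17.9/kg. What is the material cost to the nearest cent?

$5.72

Infill region = 348 − 97.9 = 250.1 cm³.
Infill volume = 0.70 × 250.1, so 175.07 cm³.
Total extruded = 97.9 + 175.07 = 272.97 cm³.
Mass: 272.97 × 1.17 → 319.3749 g.
At $17.9/kg: 319.3749/1000 × 17.9 = $5.72.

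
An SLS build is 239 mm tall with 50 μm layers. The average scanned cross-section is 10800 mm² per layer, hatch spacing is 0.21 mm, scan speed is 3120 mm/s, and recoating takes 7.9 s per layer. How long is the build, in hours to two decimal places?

Number of layers: 239 / 0.05 → 4780 (rounded up).
Per-layer scan distance = 10800 / 0.21, so 51428.6 mm.
Laser time per layer = 51428.6 / 3120 = 16.4835 s.
Per-layer time: 16.4835 + 7.9 → 24.3835 s.
Total: 4780 × 24.3835 s = 116553.13 s → 32.38 hours.

32.38 hours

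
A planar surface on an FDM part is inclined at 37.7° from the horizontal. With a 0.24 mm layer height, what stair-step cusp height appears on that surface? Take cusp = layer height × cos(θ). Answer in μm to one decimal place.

cos(37.7°) = 0.7912, so cusp = 0.24 × 0.7912 = 0.189888 mm → 189.9 μm.

189.9 μm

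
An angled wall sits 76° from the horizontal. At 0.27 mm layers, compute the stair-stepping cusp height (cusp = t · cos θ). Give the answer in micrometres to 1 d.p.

65.3 μm

Cusp = layer height × cos(76°) = 0.27 × 0.2419 = 0.065313 mm = 65.3 μm.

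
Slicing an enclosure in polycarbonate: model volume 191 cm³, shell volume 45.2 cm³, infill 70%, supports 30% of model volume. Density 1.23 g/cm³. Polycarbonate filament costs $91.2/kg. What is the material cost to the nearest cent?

Infill region: 191 − 45.2 → 145.8 cm³.
Infill volume = 0.70 × 145.8, so 102.06 cm³.
Support = 0.30 × 191 = 57.3 cm³.
Total extruded = 45.2 + 102.06 + 57.3, so 204.56 cm³.
Mass: 204.56 × 1.23 → 251.6088 g.
Cost = 251.6088 g / 1000 × $91.2/kg = $22.95.

$22.95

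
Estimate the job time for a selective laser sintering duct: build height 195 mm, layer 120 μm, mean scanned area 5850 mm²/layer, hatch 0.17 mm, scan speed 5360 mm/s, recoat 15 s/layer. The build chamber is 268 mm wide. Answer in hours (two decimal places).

Layers = ⌈195/0.12⌉ = 1625.
Hatch length per layer: 5850 / 0.17 → 34411.8 mm.
Per-layer scan time = 34411.8 / 5360, so 6.4201 s.
Layer cycle = 6.4201 + 15 = 21.4201 s.
1625 layers × 21.4201 s/layer = 34807.6625 s, i.e. 9.67 hours.

9.67 hours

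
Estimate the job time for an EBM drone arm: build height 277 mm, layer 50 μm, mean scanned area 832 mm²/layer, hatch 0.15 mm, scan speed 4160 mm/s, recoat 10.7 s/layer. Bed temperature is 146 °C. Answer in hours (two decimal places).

18.52 hours

Number of layers: 277 / 0.05 → 5540 (rounded up).
Per-layer scan distance = 832 / 0.15 = 5546.7 mm.
Scan time per layer = 5546.7 / 4160, so 1.3333 s.
Layer cycle = 1.3333 + 10.7, so 12.0333 s.
Build time = 5540 × 12.0333 = 66664.482 s = 18.52 hours.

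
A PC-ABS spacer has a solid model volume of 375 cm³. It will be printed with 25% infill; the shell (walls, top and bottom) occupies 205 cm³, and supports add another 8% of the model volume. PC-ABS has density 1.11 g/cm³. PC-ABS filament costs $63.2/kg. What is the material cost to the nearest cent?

$19.47

Interior volume: 375 − 205 → 170 cm³.
Deposited infill = 0.25 × 170 = 42.5 cm³.
Support = 0.08 × 375 = 30 cm³.
Deposited volume = 205 + 42.5 + 30, so 277.5 cm³.
Mass = 277.5 × 1.11 = 308.025 g.
Cost = 308.025 g / 1000 × $63.2/kg = $19.47.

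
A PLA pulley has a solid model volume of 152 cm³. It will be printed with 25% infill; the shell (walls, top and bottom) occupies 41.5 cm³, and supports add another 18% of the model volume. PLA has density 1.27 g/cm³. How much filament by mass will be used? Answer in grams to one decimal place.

Infill region: 152 − 41.5 → 110.5 cm³.
Infill volume = 0.25 × 110.5 = 27.625 cm³.
Support = 0.18 × 152, so 27.36 cm³.
Deposited volume = 41.5 + 27.625 + 27.36, so 96.485 cm³.
Mass = 96.485 × 1.27 = 122.53595 g.

122.5 g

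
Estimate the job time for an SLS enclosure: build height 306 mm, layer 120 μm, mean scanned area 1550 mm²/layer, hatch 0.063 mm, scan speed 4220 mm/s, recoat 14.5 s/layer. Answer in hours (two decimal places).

14.40 hours

Number of layers: 306 / 0.12 → 2550 (rounded up).
Per-layer scan distance = 1550 / 0.063, so 24603.2 mm.
Per-layer scan time: 24603.2 / 4220 → 5.8301 s.
Time per layer: 5.8301 + 14.5 → 20.3301 s.
Build time = 2550 × 20.3301 = 51841.755 s = 14.40 hours.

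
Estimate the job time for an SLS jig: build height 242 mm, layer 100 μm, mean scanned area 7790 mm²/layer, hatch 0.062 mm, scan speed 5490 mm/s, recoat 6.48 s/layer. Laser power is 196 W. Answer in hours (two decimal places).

Layer count = ceil(242 / 0.1) = 2420.
Scan path per layer = 7790 / 0.062 = 125645.2 mm.
Scan time per layer: 125645.2 / 5490 → 22.8862 s.
Per-layer time = 22.8862 + 6.48 = 29.3662 s.
2420 layers × 29.3662 s/layer = 71066.204 s, i.e. 19.74 hours.

19.74 hours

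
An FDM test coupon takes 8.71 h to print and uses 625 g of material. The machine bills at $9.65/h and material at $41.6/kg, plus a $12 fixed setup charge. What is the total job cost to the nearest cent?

$122.05

Machine-time cost = 9.65 × 8.71, so $84.0515.
Material charge: 41.6 × 625/1000 → $26.00.
Total = 84.0515 + 26.00 + 12 = 122.0515 ≈ $122.05.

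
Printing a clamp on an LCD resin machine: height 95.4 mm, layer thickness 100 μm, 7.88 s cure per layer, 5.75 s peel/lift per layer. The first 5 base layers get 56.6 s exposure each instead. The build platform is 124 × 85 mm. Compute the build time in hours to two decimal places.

Layers = ⌈95.4/0.1⌉ = 954.
Bottom layers = 5 × (56.6 + 5.75) = 311.75 s.
Regular layers = 949 × (7.88 + 5.75) = 12934.87 s.
Sum: 311.75 + 12934.87 = 13246.62 s → 3.68 hours.

3.68 hours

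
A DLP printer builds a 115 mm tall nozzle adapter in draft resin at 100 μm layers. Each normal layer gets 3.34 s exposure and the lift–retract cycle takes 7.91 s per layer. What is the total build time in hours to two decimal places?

Layers = ⌈115/0.1⌉ = 1150.
Cycle time: 3.34 + 7.91 → 11.25 s.
Total = 1150 × 11.25 = 12937.5 s = 3.59 hours.

3.59 hours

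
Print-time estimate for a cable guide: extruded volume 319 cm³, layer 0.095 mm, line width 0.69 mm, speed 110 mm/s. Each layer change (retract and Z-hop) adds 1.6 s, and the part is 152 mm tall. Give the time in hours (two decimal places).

13.00 hours

Extrusion cross-section = 0.095 × 0.69, so 0.06555 mm².
Total extruded path = 319000/0.06555 = 4866514.1 mm.
Time extruding = 4866514.1 / 110, so 44241 s.
Number of layers: 152 / 0.095 → 1600 (rounded up).
Layer-change overhead = 1600 × 1.6 = 2560 s.
Altogether 44241 + 2560 = 46801 s, i.e. 13.00 hours.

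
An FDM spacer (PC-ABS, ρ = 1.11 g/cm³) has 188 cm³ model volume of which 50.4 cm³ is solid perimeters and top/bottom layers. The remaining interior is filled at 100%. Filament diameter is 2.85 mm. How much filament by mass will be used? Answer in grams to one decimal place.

Volume inside the shell: 188 − 50.4 → 137.6 cm³.
Infill volume: 1.00 × 137.6 → 137.6 cm³.
Deposited volume = 50.4 + 137.6 = 188 cm³.
Mass = 188 × 1.11, so 208.68 g.

208.7 g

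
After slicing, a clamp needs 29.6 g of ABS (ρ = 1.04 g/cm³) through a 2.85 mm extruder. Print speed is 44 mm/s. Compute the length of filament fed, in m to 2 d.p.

4.46 m

Extruded volume: 29.6/1.04 = 28.4615 cm³ (28461.5 mm³).
A = π r² = π × 1.425² = 6.3794 mm².
Length = 28461.5 / 6.3794 = 4461.47 mm = 4.46 m.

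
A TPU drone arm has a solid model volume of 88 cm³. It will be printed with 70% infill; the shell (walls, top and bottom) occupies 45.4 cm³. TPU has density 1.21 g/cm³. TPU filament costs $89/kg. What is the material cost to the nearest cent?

Interior volume = 88 − 45.4 = 42.6 cm³.
Infill volume: 0.70 × 42.6 → 29.82 cm³.
Total extruded = 45.4 + 29.82 = 75.22 cm³.
Mass: 75.22 × 1.21 → 91.0162 g.
Cost = 91.0162 g / 1000 × $89/kg = $8.10.

$8.10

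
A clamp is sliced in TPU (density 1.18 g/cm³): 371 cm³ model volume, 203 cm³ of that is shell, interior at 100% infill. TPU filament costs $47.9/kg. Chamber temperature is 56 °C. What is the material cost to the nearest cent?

Infill region: 371 − 203 → 168 cm³.
Deposited infill = 1.00 × 168, so 168 cm³.
Total extruded = 203 + 168, so 371 cm³.
Mass = 371 × 1.18, so 437.78 g.
Cost = 437.78 g / 1000 × $47.9/kg = $20.97.

$20.97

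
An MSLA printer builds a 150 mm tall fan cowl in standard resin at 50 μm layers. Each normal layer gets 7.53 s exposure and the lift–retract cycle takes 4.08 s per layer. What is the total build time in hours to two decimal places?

Number of layers: 150 / 0.05 → 3000 (rounded up).
Cycle time: 7.53 + 4.08 → 11.61 s.
Total = 3000 × 11.61 = 34830 s = 9.68 hours.

9.68 hours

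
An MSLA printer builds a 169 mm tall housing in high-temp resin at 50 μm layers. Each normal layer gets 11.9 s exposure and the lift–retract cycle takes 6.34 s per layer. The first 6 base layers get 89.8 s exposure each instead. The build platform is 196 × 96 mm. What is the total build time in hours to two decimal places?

Layers = ⌈169/0.05⌉ = 3380.
Burn-in layers = 6 × (89.8 + 6.34) = 576.84 s.
Remaining layers = 3374 × (11.9 + 6.34) = 61541.76 s.
Total = 576.84 + 61541.76 = 62118.6 s = 17.26 hours.

17.26 hours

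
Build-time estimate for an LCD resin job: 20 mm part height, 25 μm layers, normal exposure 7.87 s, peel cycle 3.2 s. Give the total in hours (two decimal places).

Layer count = ceil(20 / 0.025) = 800.
Per-layer time: 7.87 + 3.2 → 11.07 s.
Build time: 800 × 11.07 s = 8856 s, i.e. 2.46 hours.

2.46 hours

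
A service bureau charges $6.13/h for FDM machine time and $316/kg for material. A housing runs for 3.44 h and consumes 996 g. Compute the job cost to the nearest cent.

Machine-time cost = 6.13 × 3.44 = $21.0872.
Feedstock cost: 316 × 996/1000 → $314.736.
Job cost: 21.0872 + 314.736 = 335.8232 ≈ $335.82.

$335.82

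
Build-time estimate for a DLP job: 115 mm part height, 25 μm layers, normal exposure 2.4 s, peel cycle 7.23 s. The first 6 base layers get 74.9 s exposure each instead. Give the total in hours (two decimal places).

Layers = ⌈115/0.025⌉ = 4600.
Burn-in layers = 6 × (74.9 + 7.23), so 492.78 s.
Remaining layers = 4594 × (2.4 + 7.23), so 44240.22 s.
Total = 492.78 + 44240.22 = 44733 s = 12.43 hours.

12.43 hours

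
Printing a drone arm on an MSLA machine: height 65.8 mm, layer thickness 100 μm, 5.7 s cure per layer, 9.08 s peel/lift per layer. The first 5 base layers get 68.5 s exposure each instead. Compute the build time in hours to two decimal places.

2.79 hours

Layers = ⌈65.8/0.1⌉ = 658.
Bottom layers = 5 × (68.5 + 9.08), so 387.9 s.
Remaining layers = 653 × (5.7 + 9.08), so 9651.34 s.
Sum: 387.9 + 9651.34 = 10039.24 s → 2.79 hours.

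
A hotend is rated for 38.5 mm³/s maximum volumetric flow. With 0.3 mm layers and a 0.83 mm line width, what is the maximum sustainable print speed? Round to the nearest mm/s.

Bead cross-section = 0.3 × 0.83 = 0.249 mm².
v_max = Q/A = 38.5/0.249 = 154.62 mm/s → 155 mm/s.

155 mm/s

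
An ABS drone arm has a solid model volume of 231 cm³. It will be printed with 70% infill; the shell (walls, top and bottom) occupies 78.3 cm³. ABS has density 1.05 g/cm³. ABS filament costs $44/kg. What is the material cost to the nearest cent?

Volume inside the shell = 231 − 78.3 = 152.7 cm³.
Deposited infill = 0.70 × 152.7, so 106.89 cm³.
Deposited volume = 78.3 + 106.89, so 185.19 cm³.
Mass: 185.19 × 1.05 → 194.4495 g.
Cost = 194.4495 g / 1000 × $44/kg = $8.56.

$8.56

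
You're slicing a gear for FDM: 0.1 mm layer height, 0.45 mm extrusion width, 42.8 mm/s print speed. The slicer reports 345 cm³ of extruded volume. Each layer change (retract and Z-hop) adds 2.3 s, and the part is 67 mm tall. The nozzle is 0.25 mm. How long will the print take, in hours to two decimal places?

50.19 hours

Bead cross-section = 0.1 × 0.45, so 0.045 mm².
Total extruded path = 345000/0.045 = 7666666.7 mm.
Extrusion time = 7666666.7 / 42.8 = 179127.7 s.
Layer count = ceil(67 / 0.1) = 670.
Layer-change overhead: 670 × 2.3 → 1541 s.
Altogether 179127.7 + 1541 = 180668.7 s, i.e. 50.19 hours.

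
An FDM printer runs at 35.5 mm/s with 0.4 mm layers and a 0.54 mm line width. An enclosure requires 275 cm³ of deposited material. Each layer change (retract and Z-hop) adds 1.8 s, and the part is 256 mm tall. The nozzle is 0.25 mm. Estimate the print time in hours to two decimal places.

Line area = 0.4 × 0.54 = 0.216 mm².
Total extruded path = 275000/0.216 = 1273148.1 mm.
Extrusion time = 1273148.1 / 35.5 = 35863.3 s.
Layer count = ceil(256 / 0.4) = 640.
Z-hop total: 640 × 1.8 → 1152 s.
Total = 35863.3 + 1152 = 37015.3 s = 10.28 hours.

10.28 hours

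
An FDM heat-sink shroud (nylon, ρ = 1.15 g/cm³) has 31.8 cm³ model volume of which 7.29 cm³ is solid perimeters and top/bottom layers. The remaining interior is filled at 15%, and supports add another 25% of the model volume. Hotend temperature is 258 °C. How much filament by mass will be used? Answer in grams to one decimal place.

Infill region = 31.8 − 7.29 = 24.51 cm³.
Infill deposited = 0.15 × 24.51 = 3.6765 cm³.
Support: 0.25 × 31.8 → 7.95 cm³.
Total extruded: 7.29 + 3.6765 + 7.95 → 18.9165 cm³.
Mass = 18.9165 × 1.15 = 21.753975 g.

21.8 g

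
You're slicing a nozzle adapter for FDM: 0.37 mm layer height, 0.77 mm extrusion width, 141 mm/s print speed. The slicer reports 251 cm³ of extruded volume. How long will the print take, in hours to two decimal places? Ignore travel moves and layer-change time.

Line area: 0.37 × 0.77 → 0.2849 mm².
Total extruded path = 251000/0.2849 = 881010.9 mm.
Time extruding = 881010.9 / 141 = 6248.3 s.
That's 6248.3 s → 1.74 hours.

1.74 hours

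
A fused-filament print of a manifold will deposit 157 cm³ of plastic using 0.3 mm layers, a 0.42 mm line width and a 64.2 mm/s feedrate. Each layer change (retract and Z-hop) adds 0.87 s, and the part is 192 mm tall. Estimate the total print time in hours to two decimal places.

5.55 hours

Line area: 0.3 × 0.42 → 0.126 mm².
Toolpath length = 157 cm³ / 0.126 mm² = 157000 / 0.126 = 1246031.7 mm.
Extrusion time = 1246031.7 / 64.2, so 19408.6 s.
Layer count = ceil(192 / 0.3) = 640.
Layer-change overhead: 640 × 0.87 → 556.8 s.
Altogether 19408.6 + 556.8 = 19965.4 s, i.e. 5.55 hours.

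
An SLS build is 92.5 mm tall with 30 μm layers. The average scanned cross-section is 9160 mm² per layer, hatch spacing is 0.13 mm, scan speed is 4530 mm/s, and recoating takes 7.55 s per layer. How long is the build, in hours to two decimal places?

19.79 hours

Number of layers: 92.5 / 0.03 → 3084 (rounded up).
Scan path per layer: 9160 / 0.13 → 70461.5 mm.
Laser time per layer = 70461.5 / 4530, so 15.5544 s.
Layer cycle = 15.5544 + 7.55, so 23.1044 s.
Total: 3084 × 23.1044 s = 71253.9696 s → 19.79 hours.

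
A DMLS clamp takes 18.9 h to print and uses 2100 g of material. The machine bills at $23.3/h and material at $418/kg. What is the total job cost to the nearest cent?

$1318.17

Time charge: 23.3 × 18.9 → $440.37.
Feedstock cost = 418 × 2100/1000, so $877.80.
Total = 440.37 + 877.80 = $1318.17.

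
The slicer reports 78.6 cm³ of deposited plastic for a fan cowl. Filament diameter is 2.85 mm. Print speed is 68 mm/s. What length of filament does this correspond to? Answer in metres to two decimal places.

Cross-section of 2.85 mm filament: π·(2.85/2)² = 6.3794 mm².
Length = 78.6 cm³ / 6.3794 mm² = 78600 / 6.3794 = 12320.91 mm = 12.32 m.

12.32 m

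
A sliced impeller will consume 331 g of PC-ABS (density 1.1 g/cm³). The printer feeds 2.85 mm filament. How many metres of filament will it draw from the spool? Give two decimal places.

47.17 m

Extruded volume: 331/1.1 = 300.9091 cm³ (300909.1 mm³).
Cross-section of 2.85 mm filament: π·(2.85/2)² = 6.3794 mm².
Length = 300909.1 / 6.3794 = 47168.87 mm = 47.17 m.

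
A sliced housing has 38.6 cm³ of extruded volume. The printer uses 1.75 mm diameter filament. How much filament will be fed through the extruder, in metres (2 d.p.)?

16.05 m

Cross-section of 1.75 mm filament: π·(1.75/2)² = 2.4053 mm².
Length = 38.6 cm³ / 2.4053 mm² = 38600 / 2.4053 = 16047.89 mm = 16.05 m.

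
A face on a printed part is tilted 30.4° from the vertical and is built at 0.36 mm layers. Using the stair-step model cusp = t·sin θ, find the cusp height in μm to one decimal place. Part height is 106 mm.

sin(30.4°) = 0.5060, so cusp = 0.36 × 0.5060 = 0.18216 mm → 182.2 μm.

182.2 μm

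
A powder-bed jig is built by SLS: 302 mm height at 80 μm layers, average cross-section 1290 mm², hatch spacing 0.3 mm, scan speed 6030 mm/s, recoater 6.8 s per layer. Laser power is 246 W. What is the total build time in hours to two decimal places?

Layer count = ceil(302 / 0.08) = 3775.
Scan path per layer: 1290 / 0.3 → 4300 mm.
Scan time per layer: 4300 / 6030 → 0.7131 s.
Per-layer time: 0.7131 + 6.8 → 7.5131 s.
Build time = 3775 × 7.5131 = 28361.9525 s = 7.88 hours.

7.88 hours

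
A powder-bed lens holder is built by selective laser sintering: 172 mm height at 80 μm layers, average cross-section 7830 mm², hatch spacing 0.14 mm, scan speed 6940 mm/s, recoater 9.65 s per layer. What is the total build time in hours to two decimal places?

10.58 hours

Layer count = ceil(172 / 0.08) = 2150.
Scan path per layer = 7830 / 0.14, so 55928.6 mm.
Scan time per layer = 55928.6 / 6940 = 8.0589 s.
Per-layer time = 8.0589 + 9.65, so 17.7089 s.
Build time = 2150 × 17.7089 = 38074.135 s = 10.58 hours.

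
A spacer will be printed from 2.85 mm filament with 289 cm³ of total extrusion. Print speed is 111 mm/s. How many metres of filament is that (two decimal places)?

Cross-section of 2.85 mm filament: π·(2.85/2)² = 6.3794 mm².
L = 289000 mm³ / 6.3794 mm² = 45302.07 mm, i.e. 45.30 m.

45.30 m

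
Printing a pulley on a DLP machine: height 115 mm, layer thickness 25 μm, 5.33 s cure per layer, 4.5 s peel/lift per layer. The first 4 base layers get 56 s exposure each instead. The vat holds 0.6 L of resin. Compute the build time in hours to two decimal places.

Layer count = ceil(115 / 0.025) = 4600.
Burn-in layers: 4 × (56 + 4.5) → 242 s.
Remaining layers = 4596 × (5.33 + 4.5) = 45178.68 s.
Total = 242 + 45178.68 = 45420.68 s = 12.62 hours.

12.62 hours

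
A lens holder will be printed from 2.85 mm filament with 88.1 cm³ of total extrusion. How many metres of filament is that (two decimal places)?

Filament cross-section = π × (2.85/2)² = 6.3794 mm².
Length = 88.1 cm³ / 6.3794 mm² = 88100 / 6.3794 = 13810.08 mm = 13.81 m.

13.81 m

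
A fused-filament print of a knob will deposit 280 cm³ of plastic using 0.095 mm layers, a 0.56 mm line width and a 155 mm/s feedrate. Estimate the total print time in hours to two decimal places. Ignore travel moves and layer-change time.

9.43 hours

Line area = 0.095 × 0.56 = 0.0532 mm².
Toolpath length = 280 cm³ / 0.0532 mm² = 280000 / 0.0532 = 5263157.9 mm.
Print-move time = 5263157.9 / 155, so 33955.9 s.
That's 33955.9 s → 9.43 hours.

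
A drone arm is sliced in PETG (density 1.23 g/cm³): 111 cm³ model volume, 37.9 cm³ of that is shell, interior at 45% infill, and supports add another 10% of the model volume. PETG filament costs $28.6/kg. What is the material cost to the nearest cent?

$2.88

Volume inside the shell = 111 − 37.9 = 73.1 cm³.
Deposited infill = 0.45 × 73.1 = 32.895 cm³.
Support = 0.10 × 111, so 11.1 cm³.
Total printed volume = 37.9 + 32.895 + 11.1 = 81.895 cm³.
Mass = 81.895 × 1.23 = 100.73085 g.
Cost = 100.73085 g / 1000 × $28.6/kg = $2.88.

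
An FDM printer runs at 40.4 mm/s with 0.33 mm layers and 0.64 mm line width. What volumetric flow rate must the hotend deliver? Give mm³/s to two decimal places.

Bead cross-section = 0.33 × 0.64, so 0.2112 mm².
Volumetric flow = 40.4 × 0.2112 = 8.53 mm³/s.

8.53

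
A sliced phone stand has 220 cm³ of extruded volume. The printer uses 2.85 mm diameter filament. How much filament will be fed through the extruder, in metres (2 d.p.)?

34.49 m

Filament cross-section = π × (2.85/2)² = 6.3794 mm².
Length = 220 cm³ / 6.3794 mm² = 220000 / 6.3794 = 34486 mm = 34.49 m.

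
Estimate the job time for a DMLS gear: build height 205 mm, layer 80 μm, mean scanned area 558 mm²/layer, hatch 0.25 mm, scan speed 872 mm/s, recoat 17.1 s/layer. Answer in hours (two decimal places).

14.00 hours

Layer count = ceil(205 / 0.08) = 2563.
Hatch length per layer = 558 / 0.25 = 2232 mm.
Scan time per layer = 2232 / 872 = 2.5596 s.
Layer cycle = 2.5596 + 17.1 = 19.6596 s.
2563 layers × 19.6596 s/layer = 50387.5548 s, i.e. 14.00 hours.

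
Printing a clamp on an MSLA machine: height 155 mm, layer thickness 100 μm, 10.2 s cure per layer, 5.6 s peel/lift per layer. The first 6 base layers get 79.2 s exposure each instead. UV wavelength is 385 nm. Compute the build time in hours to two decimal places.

Number of layers: 155 / 0.1 → 1550 (rounded up).
Burn-in layers: 6 × (79.2 + 5.6) → 508.8 s.
Remaining layers: 1544 × (10.2 + 5.6) → 24395.2 s.
Sum: 508.8 + 24395.2 = 24904 s → 6.92 hours.

6.92 hours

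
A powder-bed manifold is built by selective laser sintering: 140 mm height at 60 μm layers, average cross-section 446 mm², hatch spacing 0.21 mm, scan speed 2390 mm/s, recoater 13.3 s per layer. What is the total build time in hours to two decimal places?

9.20 hours

Layer count = ceil(140 / 0.06) = 2334.
Hatch length per layer: 446 / 0.21 → 2123.8 mm.
Laser time per layer = 2123.8 / 2390, so 0.8886 s.
Layer cycle = 0.8886 + 13.3 = 14.1886 s.
Total: 2334 × 14.1886 s = 33116.1924 s → 9.20 hours.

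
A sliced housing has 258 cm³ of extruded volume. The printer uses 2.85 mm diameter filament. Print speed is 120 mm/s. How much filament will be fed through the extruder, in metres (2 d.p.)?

40.44 m

Cross-section of 2.85 mm filament: π·(2.85/2)² = 6.3794 mm².
L = 258000 mm³ / 6.3794 mm² = 40442.67 mm, i.e. 40.44 m.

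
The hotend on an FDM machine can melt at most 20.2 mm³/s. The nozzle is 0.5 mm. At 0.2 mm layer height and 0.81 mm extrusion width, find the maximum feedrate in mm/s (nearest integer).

Extrusion cross-section = 0.2 × 0.81 = 0.162 mm².
v_max = Q/A = 20.2/0.162 = 124.69 mm/s → 125 mm/s.

125 mm/s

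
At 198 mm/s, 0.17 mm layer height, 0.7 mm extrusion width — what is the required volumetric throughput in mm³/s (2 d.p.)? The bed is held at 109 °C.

Extrusion cross-section = 0.17 × 0.7 = 0.119 mm².
Q = v·A = 198 × 0.119 = 23.56 mm³/s.

23.56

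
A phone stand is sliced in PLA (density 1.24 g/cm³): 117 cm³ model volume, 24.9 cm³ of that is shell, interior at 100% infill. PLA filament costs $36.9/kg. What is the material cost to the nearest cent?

Volume inside the shell: 117 − 24.9 → 92.1 cm³.
Deposited infill: 1.00 × 92.1 → 92.1 cm³.
Total extruded = 24.9 + 92.1, so 117 cm³.
Mass = 117 × 1.24 = 145.08 g.
At $36.9/kg: 145.08/1000 × 36.9 = $5.35.

$5.35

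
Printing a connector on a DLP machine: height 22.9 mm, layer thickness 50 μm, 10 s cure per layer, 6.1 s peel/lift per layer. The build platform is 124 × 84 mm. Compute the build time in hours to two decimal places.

Layer count = ceil(22.9 / 0.05) = 458.
Each layer takes: 10 + 6.1 → 16.1 s.
Total = 458 × 16.1 = 7373.8 s = 2.05 hours.

2.05 hours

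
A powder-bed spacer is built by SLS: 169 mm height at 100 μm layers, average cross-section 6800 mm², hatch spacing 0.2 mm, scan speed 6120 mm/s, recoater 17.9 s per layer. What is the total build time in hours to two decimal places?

Layers = ⌈169/0.1⌉ = 1690.
Scan path per layer: 6800 / 0.2 → 34000 mm.
Laser time per layer: 34000 / 6120 → 5.5556 s.
Time per layer = 5.5556 + 17.9 = 23.4556 s.
1690 layers × 23.4556 s/layer = 39639.964 s, i.e. 11.01 hours.

11.01 hours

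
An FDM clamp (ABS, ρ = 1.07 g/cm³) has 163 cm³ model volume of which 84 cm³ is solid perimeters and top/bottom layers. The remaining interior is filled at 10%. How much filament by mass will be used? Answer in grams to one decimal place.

98.3 g

Interior volume = 163 − 84, so 79 cm³.
Deposited infill = 0.10 × 79 = 7.9 cm³.
Deposited volume = 84 + 7.9 = 91.9 cm³.
Mass: 91.9 × 1.07 → 98.333 g.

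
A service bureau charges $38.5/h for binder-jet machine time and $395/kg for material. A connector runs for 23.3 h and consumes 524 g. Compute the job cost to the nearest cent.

$1104.03

Machine cost = 38.5 × 23.3 = $897.05.
Feedstock cost = 395 × 524/1000 = $206.98.
Job cost: 897.05 + 206.98 = $1104.03.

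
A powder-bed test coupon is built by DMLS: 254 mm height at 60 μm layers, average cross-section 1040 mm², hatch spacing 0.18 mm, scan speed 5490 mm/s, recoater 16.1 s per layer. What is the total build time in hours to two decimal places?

Layers = ⌈254/0.06⌉ = 4234.
Per-layer scan distance = 1040 / 0.18 = 5777.8 mm.
Per-layer scan time = 5777.8 / 5490 = 1.0524 s.
Time per layer: 1.0524 + 16.1 → 17.1524 s.
Total: 4234 × 17.1524 s = 72623.2616 s → 20.17 hours.

20.17 hours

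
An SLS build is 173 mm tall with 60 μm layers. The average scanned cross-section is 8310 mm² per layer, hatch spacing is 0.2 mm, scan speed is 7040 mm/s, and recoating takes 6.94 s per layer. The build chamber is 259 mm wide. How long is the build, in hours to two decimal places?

Layer count = ceil(173 / 0.06) = 2884.
Scan path per layer = 8310 / 0.2 = 41550 mm.
Laser time per layer: 41550 / 7040 → 5.902 s.
Layer cycle = 5.902 + 6.94 = 12.842 s.
2884 layers × 12.842 s/layer = 37036.328 s, i.e. 10.29 hours.

10.29 hours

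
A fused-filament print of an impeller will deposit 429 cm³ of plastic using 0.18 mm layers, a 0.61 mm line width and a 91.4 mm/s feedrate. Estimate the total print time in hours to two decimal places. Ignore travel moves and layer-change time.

11.87 hours

Line area = 0.18 × 0.61, so 0.1098 mm².
Path length: 429000 mm³ / 0.1098 mm² → 3907103.8 mm.
Print-move time = 3907103.8 / 91.4 = 42747.3 s.
That's 42747.3 s → 11.87 hours.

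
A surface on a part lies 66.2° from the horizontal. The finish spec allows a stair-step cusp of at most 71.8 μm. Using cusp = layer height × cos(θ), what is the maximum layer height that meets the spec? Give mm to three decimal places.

0.178 mm

Layer height = cusp / cos(66.2°) = 0.0718 / 0.4035 = 0.178 mm.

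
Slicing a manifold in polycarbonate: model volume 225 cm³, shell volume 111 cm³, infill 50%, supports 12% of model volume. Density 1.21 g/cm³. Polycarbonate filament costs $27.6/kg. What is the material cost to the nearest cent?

$6.51

Volume inside the shell = 225 − 111, so 114 cm³.
Deposited infill: 0.50 × 114 → 57 cm³.
Support = 0.12 × 225, so 27 cm³.
Total extruded: 111 + 57 + 27 → 195 cm³.
Mass = 195 × 1.21 = 235.95 g.
Cost = 235.95 g / 1000 × $27.6/kg = $6.51.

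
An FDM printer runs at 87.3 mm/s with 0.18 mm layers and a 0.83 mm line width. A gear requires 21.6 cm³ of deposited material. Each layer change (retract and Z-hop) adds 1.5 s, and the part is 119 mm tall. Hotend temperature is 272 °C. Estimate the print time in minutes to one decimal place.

44.2 minutes

Line area: 0.18 × 0.83 → 0.1494 mm².
Toolpath length = 21.6 cm³ / 0.1494 mm² = 21600 / 0.1494 = 144578.3 mm.
Time extruding: 144578.3 / 87.3 → 1656.1 s.
Layers = ⌈119/0.18⌉ = 662.
Z-hop total = 662 × 1.5 = 993 s.
Altogether 1656.1 + 993 = 2649.1 s, i.e. 44.2 minutes.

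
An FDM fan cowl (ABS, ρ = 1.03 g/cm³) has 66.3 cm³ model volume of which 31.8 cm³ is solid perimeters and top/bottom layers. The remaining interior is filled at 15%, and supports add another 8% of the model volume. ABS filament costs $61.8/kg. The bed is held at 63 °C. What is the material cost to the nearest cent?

$2.69

Infill region: 66.3 − 31.8 → 34.5 cm³.
Infill deposited = 0.15 × 34.5 = 5.175 cm³.
Support = 0.08 × 66.3, so 5.304 cm³.
Deposited volume: 31.8 + 5.175 + 5.304 → 42.279 cm³.
Mass = 42.279 × 1.03, so 43.54737 g.
Cost = 43.54737 g / 1000 × $61.8/kg = $2.69.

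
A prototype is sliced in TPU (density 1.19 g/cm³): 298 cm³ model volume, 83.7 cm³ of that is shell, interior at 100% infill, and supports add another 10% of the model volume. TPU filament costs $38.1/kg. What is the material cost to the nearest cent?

$14.86

Interior volume: 298 − 83.7 → 214.3 cm³.
Infill deposited = 1.00 × 214.3 = 214.3 cm³.
Support: 0.10 × 298 → 29.8 cm³.
Deposited volume = 83.7 + 214.3 + 29.8 = 327.8 cm³.
Mass = 327.8 × 1.19, so 390.082 g.
At $38.1/kg: 390.082/1000 × 38.1 = $14.86.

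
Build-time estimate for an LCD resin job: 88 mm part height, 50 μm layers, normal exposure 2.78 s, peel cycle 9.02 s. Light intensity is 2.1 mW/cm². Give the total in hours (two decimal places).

Number of layers: 88 / 0.05 → 1760 (rounded up).
Each layer takes = 2.78 + 9.02, so 11.8 s.
Build time: 1760 × 11.8 s = 20768 s, i.e. 5.77 hours.

5.77 hours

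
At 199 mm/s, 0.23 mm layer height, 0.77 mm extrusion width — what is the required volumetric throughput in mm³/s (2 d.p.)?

35.24

Bead cross-section = 0.23 × 0.77 = 0.1771 mm².
Q = v·A = 199 × 0.1771 = 35.24 mm³/s.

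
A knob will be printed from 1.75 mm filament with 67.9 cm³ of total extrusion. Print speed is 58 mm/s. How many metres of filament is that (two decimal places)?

28.23 m

A = π r² = π × 0.875² = 2.4053 mm².
L = 67900 mm³ / 2.4053 mm² = 28229.33 mm, i.e. 28.23 m.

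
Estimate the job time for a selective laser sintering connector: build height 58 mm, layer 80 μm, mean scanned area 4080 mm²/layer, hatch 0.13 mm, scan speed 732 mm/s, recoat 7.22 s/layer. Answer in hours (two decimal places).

Number of layers: 58 / 0.08 → 725 (rounded up).
Per-layer scan distance: 4080 / 0.13 → 31384.6 mm.
Per-layer scan time = 31384.6 / 732 = 42.8751 s.
Per-layer time: 42.8751 + 7.22 → 50.0951 s.
725 layers × 50.0951 s/layer = 36318.9475 s, i.e. 10.09 hours.

10.09 hours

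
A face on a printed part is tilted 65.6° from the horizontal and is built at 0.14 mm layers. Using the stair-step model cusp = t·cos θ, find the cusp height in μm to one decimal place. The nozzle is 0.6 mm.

57.8 μm

cos(65.6°) = 0.4131, so cusp = 0.14 × 0.4131 = 0.057834 mm → 57.8 μm.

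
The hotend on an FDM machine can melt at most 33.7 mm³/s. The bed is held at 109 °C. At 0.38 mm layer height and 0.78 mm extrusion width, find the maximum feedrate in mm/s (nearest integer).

A = 0.38 × 0.78, so 0.2964 mm².
v_max = Q/A = 33.7/0.2964 = 113.70 mm/s → 114 mm/s.

114 mm/s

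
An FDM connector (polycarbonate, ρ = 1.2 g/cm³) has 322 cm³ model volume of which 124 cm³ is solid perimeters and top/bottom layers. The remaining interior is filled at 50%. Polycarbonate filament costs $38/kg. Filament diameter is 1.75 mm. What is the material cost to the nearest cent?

Volume inside the shell: 322 − 124 → 198 cm³.
Infill deposited = 0.50 × 198, so 99 cm³.
Total extruded: 124 + 99 → 223 cm³.
Mass = 223 × 1.2, so 267.6 g.
Cost = 267.6 g / 1000 × $38/kg = $10.17.

$10.17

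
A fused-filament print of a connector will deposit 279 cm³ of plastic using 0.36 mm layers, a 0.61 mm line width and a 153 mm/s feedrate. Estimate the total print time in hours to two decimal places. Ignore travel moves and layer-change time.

2.31 hours

Bead cross-section: 0.36 × 0.61 → 0.2196 mm².
Total extruded path = 279000/0.2196 = 1270491.8 mm.
Print-move time = 1270491.8 / 153 = 8303.9 s.
8303.9 s = 2.31 hours.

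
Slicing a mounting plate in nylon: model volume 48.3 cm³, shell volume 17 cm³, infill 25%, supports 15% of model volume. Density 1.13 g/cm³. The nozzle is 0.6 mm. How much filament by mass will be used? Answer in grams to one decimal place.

36.2 g

Interior volume = 48.3 − 17, so 31.3 cm³.
Infill volume: 0.25 × 31.3 → 7.825 cm³.
Support: 0.15 × 48.3 → 7.245 cm³.
Total extruded: 17 + 7.825 + 7.245 → 32.07 cm³.
Mass: 32.07 × 1.13 → 36.2391 g.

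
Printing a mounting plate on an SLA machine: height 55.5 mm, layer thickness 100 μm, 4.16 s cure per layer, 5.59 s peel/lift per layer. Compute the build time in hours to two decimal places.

1.50 hours

Number of layers: 55.5 / 0.1 → 555 (rounded up).
Per-layer time = 4.16 + 5.59 = 9.75 s.
Total = 555 × 9.75 = 5411.25 s = 1.50 hours.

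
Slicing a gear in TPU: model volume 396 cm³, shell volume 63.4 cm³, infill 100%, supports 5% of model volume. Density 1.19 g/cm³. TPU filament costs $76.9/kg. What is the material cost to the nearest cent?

$38.05

Volume inside the shell = 396 − 63.4 = 332.6 cm³.
Deposited infill = 1.00 × 332.6 = 332.6 cm³.
Support = 0.05 × 396 = 19.8 cm³.
Deposited volume: 63.4 + 332.6 + 19.8 → 415.8 cm³.
Mass: 415.8 × 1.19 → 494.802 g.
Cost = 494.802 g / 1000 × $76.9/kg = $38.05.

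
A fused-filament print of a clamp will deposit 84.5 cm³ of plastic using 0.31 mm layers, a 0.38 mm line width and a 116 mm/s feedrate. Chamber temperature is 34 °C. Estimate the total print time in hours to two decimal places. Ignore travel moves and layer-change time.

1.72 hours

Bead cross-section = 0.31 × 0.38 = 0.1178 mm².
Total extruded path = 84500/0.1178 = 717317.5 mm.
Print-move time = 717317.5 / 116 = 6183.8 s.
That's 6183.8 s → 1.72 hours.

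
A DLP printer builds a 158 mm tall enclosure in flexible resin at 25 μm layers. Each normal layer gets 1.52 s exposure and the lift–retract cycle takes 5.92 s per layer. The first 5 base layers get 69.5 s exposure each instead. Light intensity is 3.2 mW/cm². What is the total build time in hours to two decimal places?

13.16 hours

Layer count = ceil(158 / 0.025) = 6320.
Burn-in layers: 5 × (69.5 + 5.92) → 377.1 s.
Remaining layers = 6315 × (1.52 + 5.92) = 46983.6 s.
Total = 377.1 + 46983.6 = 47360.7 s = 13.16 hours.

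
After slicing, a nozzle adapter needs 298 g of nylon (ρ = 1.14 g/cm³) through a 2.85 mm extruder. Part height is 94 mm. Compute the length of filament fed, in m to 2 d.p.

40.98 m

Volume = 298 g / 1.14 g·cm⁻³ = 261.4035 cm³ = 261403.5 mm³.
Cross-section of 2.85 mm filament: π·(2.85/2)² = 6.3794 mm².
Length = 261403.5 / 6.3794 = 40976.19 mm = 40.98 m.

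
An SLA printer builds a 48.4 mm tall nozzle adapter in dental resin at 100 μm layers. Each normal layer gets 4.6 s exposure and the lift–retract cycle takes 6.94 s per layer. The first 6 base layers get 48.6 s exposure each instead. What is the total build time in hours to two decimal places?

Layer count = ceil(48.4 / 0.1) = 484.
Base layers: 6 × (48.6 + 6.94) → 333.24 s.
Remaining layers: 478 × (4.6 + 6.94) → 5516.12 s.
Sum: 333.24 + 5516.12 = 5849.36 s → 1.62 hours.

1.62 hours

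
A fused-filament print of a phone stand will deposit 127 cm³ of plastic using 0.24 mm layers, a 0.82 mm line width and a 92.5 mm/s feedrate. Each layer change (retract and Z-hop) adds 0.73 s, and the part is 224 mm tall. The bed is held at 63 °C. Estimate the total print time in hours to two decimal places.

Extrusion cross-section = 0.24 × 0.82, so 0.1968 mm².
Path length: 127000 mm³ / 0.1968 mm² → 645325.2 mm.
Print-move time = 645325.2 / 92.5, so 6976.5 s.
Layers = ⌈224/0.24⌉ = 934.
Z-hop total = 934 × 0.73, so 681.82 s.
Total = 6976.5 + 681.82 = 7658.32 s = 2.13 hours.

2.13 hours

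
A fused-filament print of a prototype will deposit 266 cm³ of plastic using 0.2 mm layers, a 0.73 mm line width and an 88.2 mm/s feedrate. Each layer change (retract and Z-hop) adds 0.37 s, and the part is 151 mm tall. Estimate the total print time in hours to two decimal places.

Line area: 0.2 × 0.73 → 0.146 mm².
Toolpath length = 266 cm³ / 0.146 mm² = 266000 / 0.146 = 1821917.8 mm.
Time extruding = 1821917.8 / 88.2 = 20656.7 s.
Layer count = ceil(151 / 0.2) = 755.
Non-print overhead = 755 × 0.37, so 279.35 s.
Total = 20656.7 + 279.35 = 20936.05 s = 5.82 hours.

5.82 hours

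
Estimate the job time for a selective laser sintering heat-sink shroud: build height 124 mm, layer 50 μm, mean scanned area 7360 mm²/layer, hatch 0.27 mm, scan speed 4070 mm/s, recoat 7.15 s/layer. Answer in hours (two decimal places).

9.54 hours

Layers = ⌈124/0.05⌉ = 2480.
Per-layer scan distance = 7360 / 0.27, so 27259.3 mm.
Laser time per layer = 27259.3 / 4070 = 6.6976 s.
Time per layer = 6.6976 + 7.15, so 13.8476 s.
Total: 2480 × 13.8476 s = 34342.048 s → 9.54 hours.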